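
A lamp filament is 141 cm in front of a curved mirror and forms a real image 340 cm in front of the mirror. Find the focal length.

f = 99.7 cm (concave)

Real image ⇒ d_i = +340 cm.
1/f = 1/d_o + 1/d_i = 1/(141) + 1/(340) = 0.01003, so f = 99.7 cm.
Since f is positive, the curved mirror is concave.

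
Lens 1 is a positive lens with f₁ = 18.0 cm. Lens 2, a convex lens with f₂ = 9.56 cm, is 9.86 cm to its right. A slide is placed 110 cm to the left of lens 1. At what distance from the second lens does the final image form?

Lens 1: 1/d_i1 = 1/f₁ − 1/d_o1 = 1/(18.0) − 1/(110) = 0.04646, so d_i1 = 21.52 cm.
The intermediate image is 21.52 cm to the right of lens 1, which lies 11.66 cm to the right of lens 2 — a virtual object — so d_o2 = −11.66 cm.
Lens 2: 1/d_i2 = 1/f₂ − 1/d_o2 = 1/(9.56) − 1/(-11.66) = 0.1904, so d_i2 = 5.25 cm.
The final image is real, 5.25 cm to the right of lens 2 (overall magnification ≈ -0.088).

5.25 cm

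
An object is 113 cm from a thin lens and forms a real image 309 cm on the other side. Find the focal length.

Real image ⇒ d_i = +309 cm.
1/f = 1/d_o + 1/d_i = 1/(113) + 1/(309) = 0.01209, so f = 82.7 cm.
Since f is positive, the thin lens is converging.

f = 82.7 cm (converging)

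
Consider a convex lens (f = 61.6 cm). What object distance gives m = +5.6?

m = −d_i/d_o ⇒ d_i = −m·d_o.
1/f = 1/d_o + 1/d_i = 1/d_o − 1/(m·d_o) = (1 − 1/m)/d_o, so d_o = f(1 − 1/m) = (61.60)(1 − 1/(+5.6)) = 50.6 cm.

50.6 cm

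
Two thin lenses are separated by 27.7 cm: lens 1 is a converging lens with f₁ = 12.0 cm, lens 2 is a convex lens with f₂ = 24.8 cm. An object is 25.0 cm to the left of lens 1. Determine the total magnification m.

m = -1.13

Lens 1: 1/d_i1 = 1/(12.0) − 1/(25.0) = 0.04333, so d_i1 = 23.08 cm; m₁ = −d_i1/d_o1 = -0.9232.
d_o2 = 27.7 − (23.08) = 4.620 cm.
Lens 2: 1/d_i2 = 1/(24.8) − 1/(4.620) = -0.1761, so d_i2 = -5.678 cm; m₂ = −d_i2/d_o2 = +1.229.
m = m₁·m₂ = (-0.9232)(+1.229) = -1.13.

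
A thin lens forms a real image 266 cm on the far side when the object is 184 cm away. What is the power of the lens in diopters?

P = +0.919 D

d_i = +266 cm.
1/f = 1/d_o + 1/d_i = 1/(184) + 1/(266) = 0.009194 cm⁻¹.
f = 108.8 cm = 1.088 m, so P = 1/f = +0.919 D.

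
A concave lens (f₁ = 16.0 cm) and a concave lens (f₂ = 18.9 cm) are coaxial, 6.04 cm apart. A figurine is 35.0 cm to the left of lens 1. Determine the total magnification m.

f₁ = −16.0 cm (diverging).
Lens 1: 1/d_i1 = 1/(-16.0) − 1/(35.0) = -0.09107, so d_i1 = -10.98 cm; m₁ = −d_i1/d_o1 = +0.3137.
d_o2 = 6.04 − (-10.98) = 17.02 cm.
f₂ = −18.9 cm (diverging).
Lens 2: 1/d_i2 = 1/(-18.9) − 1/(17.02) = -0.1117, so d_i2 = -8.955 cm; m₂ = −d_i2/d_o2 = +0.5262.
m = m₁·m₂ = (+0.3137)(+0.5262) = +0.165.

m = +0.165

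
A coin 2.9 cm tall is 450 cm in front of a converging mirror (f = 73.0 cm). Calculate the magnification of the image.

1/d_i = 1/f − 1/d_o = 1/(73.00) − 1/(450) = 0.01148, so d_i = 87.14 cm.
m = −d_i/d_o = −(87.14)/(450) = -0.194.
The image is real, inverted and reduced, in front of the mirror.

m = -0.194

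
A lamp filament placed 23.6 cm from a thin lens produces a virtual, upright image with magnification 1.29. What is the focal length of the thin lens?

f = 105 cm (converging)

m = −d_i/d_o ⇒ d_i = −m·d_o = −(+1.29)·(23.6) = -30.44 cm.
1/f = 1/d_o + 1/d_i = 1/(23.6) + 1/(-30.44) = 0.009521, so f = 105 cm.
Since f is positive, the thin lens is converging.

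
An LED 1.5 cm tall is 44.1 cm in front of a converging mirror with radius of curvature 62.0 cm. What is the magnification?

m = -2.37

f = R/2 = 62.0/2 = 31.00 cm.
1/d_i = 1/f − 1/d_o = 1/(31.00) − 1/(44.1) = 0.009582, so d_i = 104.4 cm.
m = −d_i/d_o = −(104.4)/(44.1) = -2.37.
The image is real, inverted and enlarged, in front of the mirror.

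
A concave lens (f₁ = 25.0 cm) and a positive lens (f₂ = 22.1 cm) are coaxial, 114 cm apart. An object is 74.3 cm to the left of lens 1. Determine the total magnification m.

f₁ = −25.0 cm (diverging).
Lens 1: 1/d_i1 = 1/(-25.0) − 1/(74.3) = -0.05346, so d_i1 = -18.71 cm; m₁ = −d_i1/d_o1 = +0.2518.
d_o2 = 114 − (-18.71) = 132.7 cm.
Lens 2: 1/d_i2 = 1/(22.1) − 1/(132.7) = 0.03771, so d_i2 = 26.52 cm; m₂ = −d_i2/d_o2 = -0.1998.
m = m₁·m₂ = (+0.2518)(-0.1998) = -0.0503.

m = -0.0503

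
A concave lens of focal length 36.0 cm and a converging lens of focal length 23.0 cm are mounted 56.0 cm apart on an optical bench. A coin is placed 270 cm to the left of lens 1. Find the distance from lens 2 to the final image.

Lens 1 is diverging, so f₁ = −36.0 cm.
Lens 1: 1/d_i1 = 1/f₁ − 1/d_o1 = 1/(-36.0) − 1/(270) = -0.03148, so d_i1 = -31.76 cm.
The intermediate image is 31.76 cm to the left of lens 1 (virtual), which is 56.0 − (-31.76) = 87.76 cm to the left of lens 2, so d_o2 = +87.76 cm.
Lens 2: 1/d_i2 = 1/f₂ − 1/d_o2 = 1/(23.0) − 1/(87.76) = 0.03208, so d_i2 = 31.2 cm.
The final image is real, 31.2 cm to the right of lens 2 (overall magnification ≈ -0.042).

31.2 cm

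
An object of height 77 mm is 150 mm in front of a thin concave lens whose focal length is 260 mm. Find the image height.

48.8 mm

For a concave lens, f = -260 mm.
1/d_i = 1/f − 1/d_o = 1/(-260.0) − 1/(150) = -0.01051, so d_i = -95.12 mm.
m = −d_i/d_o = +0.6341.
|h_i| = |m|·h_o = 0.6341 × 77 = 48.8 mm. The image is virtual, upright and reduced, on the same side as the object.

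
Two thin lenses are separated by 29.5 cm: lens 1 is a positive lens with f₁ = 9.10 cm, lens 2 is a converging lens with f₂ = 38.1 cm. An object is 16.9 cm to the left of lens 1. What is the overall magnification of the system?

m = -1.57

Lens 1: 1/d_i1 = 1/(9.10) − 1/(16.9) = 0.05072, so d_i1 = 19.72 cm; m₁ = −d_i1/d_o1 = -1.167.
d_o2 = 29.5 − (19.72) = 9.780 cm.
Lens 2: 1/d_i2 = 1/(38.1) − 1/(9.780) = -0.07600, so d_i2 = -13.16 cm; m₂ = −d_i2/d_o2 = +1.345.
m = m₁·m₂ = (-1.167)(+1.345) = -1.57.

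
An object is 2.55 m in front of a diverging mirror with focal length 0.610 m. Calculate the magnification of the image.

For a diverging mirror, f = -0.610 m.
1/d_i = 1/f − 1/d_o = 1/(-0.6100) − 1/(2.55) = -2.032, so d_i = -0.4922 m.
m = −d_i/d_o = −(-0.4922)/(2.55) = +0.193.
The image is virtual, upright and reduced, behind the mirror.

m = +0.193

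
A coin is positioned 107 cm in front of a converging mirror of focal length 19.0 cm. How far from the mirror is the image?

23.1 cm

Mirror equation: 1/q = 1/f − 1/p = 1/(19.00) − 1/(107) = 0.05263 − 0.009346 = 0.04329, so q = 23.1 cm.
The image is real, inverted and reduced, in front of the mirror.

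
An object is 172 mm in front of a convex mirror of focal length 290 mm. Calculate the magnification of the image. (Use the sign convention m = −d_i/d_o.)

For a convex mirror, f = -290 mm.
1/d_i = 1/f − 1/d_o = 1/(-290.0) − 1/(172) = -0.009262, so d_i = -108.0 mm.
m = −d_i/d_o = −(-108.0)/(172) = +0.628.
The image is virtual, upright and reduced, behind the mirror.

m = +0.628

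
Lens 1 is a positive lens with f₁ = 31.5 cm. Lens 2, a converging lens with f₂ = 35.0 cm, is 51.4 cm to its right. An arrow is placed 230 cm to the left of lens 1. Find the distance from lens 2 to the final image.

Lens 1: 1/d_i1 = 1/f₁ − 1/d_o1 = 1/(31.5) − 1/(230) = 0.02740, so d_i1 = 36.50 cm.
The intermediate image is 36.50 cm to the right of lens 1, which is 51.4 − (36.50) = 14.90 cm to the left of lens 2, so d_o2 = +14.90 cm.
Lens 2: 1/d_i2 = 1/f₂ − 1/d_o2 = 1/(35.0) − 1/(14.90) = -0.03854, so d_i2 = -25.9 cm.
The final image is virtual, 25.9 cm to the left of lens 2 (overall magnification ≈ -0.28).

25.9 cm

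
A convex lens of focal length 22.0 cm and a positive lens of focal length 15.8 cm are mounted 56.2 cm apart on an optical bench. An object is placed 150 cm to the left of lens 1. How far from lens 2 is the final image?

32.9 cm

Lens 1: 1/d_i1 = 1/f₁ − 1/d_o1 = 1/(22.0) − 1/(150) = 0.03879, so d_i1 = 25.78 cm.
The intermediate image is 25.78 cm to the right of lens 1, which is 56.2 − (25.78) = 30.42 cm to the left of lens 2, so d_o2 = +30.42 cm.
Lens 2: 1/d_i2 = 1/f₂ − 1/d_o2 = 1/(15.8) − 1/(30.42) = 0.03042, so d_i2 = 32.9 cm.
The final image is real, 32.9 cm to the right of lens 2 (overall magnification ≈ 0.19).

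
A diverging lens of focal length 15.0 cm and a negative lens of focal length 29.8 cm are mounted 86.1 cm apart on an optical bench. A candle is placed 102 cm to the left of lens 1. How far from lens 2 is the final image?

22.9 cm

Lens 1 is diverging, so f₁ = −15.0 cm.
Lens 1: 1/d_i1 = 1/f₁ − 1/d_o1 = 1/(-15.0) − 1/(102) = -0.07647, so d_i1 = -13.08 cm.
The intermediate image is 13.08 cm to the left of lens 1 (virtual), which is 86.1 − (-13.08) = 99.18 cm to the left of lens 2, so d_o2 = +99.18 cm.
Lens 2 is diverging, so f₂ = −29.8 cm.
Lens 2: 1/d_i2 = 1/f₂ − 1/d_o2 = 1/(-29.8) − 1/(99.18) = -0.04364, so d_i2 = -22.9 cm.
The final image is virtual, 22.9 cm to the left of lens 2 (overall magnification ≈ 0.030).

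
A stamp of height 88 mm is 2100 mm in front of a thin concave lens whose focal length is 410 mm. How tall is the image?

14.4 mm

For a concave lens, f = -410 mm.
1/d_i = 1/f − 1/d_o = 1/(-410.0) − 1/(2100) = -0.002915, so d_i = -343.0 mm.
m = −d_i/d_o = +0.1633.
|h_i| = |m|·h_o = 0.1633 × 88 = 14.4 mm. The image is virtual, upright and reduced, on the same side as the object.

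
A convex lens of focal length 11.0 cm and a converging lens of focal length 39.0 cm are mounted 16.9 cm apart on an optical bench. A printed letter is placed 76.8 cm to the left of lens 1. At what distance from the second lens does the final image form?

Lens 1: 1/d_i1 = 1/f₁ − 1/d_o1 = 1/(11.0) − 1/(76.8) = 0.07789, so d_i1 = 12.84 cm.
The intermediate image is 12.84 cm to the right of lens 1, which is 16.9 − (12.84) = 4.060 cm to the left of lens 2, so d_o2 = +4.060 cm.
Lens 2: 1/d_i2 = 1/f₂ − 1/d_o2 = 1/(39.0) − 1/(4.060) = -0.2207, so d_i2 = -4.53 cm.
The final image is virtual, 4.53 cm to the left of lens 2 (overall magnification ≈ -0.19).

4.53 cm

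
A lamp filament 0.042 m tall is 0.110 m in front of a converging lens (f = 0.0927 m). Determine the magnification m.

1/d_i = 1/f − 1/d_o = 1/(0.09270) − 1/(0.110) = 1.697, so d_i = 0.5894 m.
m = −d_i/d_o = −(0.5894)/(0.110) = -5.36.
The image is real, inverted and enlarged, on the far side of the lens.

m = -5.36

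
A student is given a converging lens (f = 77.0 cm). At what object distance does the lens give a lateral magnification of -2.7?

106 cm

m = −d_i/d_o ⇒ d_i = −m·d_o.
1/f = 1/d_o + 1/d_i = 1/d_o − 1/(m·d_o) = (1 − 1/m)/d_o, so d_o = f(1 − 1/m) = (77.00)(1 − 1/(-2.7)) = 106 cm.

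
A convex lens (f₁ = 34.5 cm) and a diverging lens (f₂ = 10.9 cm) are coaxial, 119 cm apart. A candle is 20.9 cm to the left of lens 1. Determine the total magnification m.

Lens 1: 1/d_i1 = 1/(34.5) − 1/(20.9) = -0.01886, so d_i1 = -53.02 cm; m₁ = −d_i1/d_o1 = +2.537.
d_o2 = 119 − (-53.02) = 172.0 cm.
f₂ = −10.9 cm (diverging).
Lens 2: 1/d_i2 = 1/(-10.9) − 1/(172.0) = -0.09756, so d_i2 = -10.25 cm; m₂ = −d_i2/d_o2 = +0.05960.
m = m₁·m₂ = (+2.537)(+0.05960) = +0.151.

m = +0.151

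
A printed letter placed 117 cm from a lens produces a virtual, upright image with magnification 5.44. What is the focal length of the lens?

f = 143 cm (converging)

m = −d_i/d_o ⇒ d_i = −m·d_o = −(+5.44)·(117) = -636.5 cm.
1/f = 1/d_o + 1/d_i = 1/(117) + 1/(-636.5) = 0.006976, so f = 143 cm.
Since f is positive, the lens is converging.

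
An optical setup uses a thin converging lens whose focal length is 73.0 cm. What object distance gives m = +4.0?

m = −d_i/d_o ⇒ d_i = −m·d_o.
1/f = 1/d_o + 1/d_i = 1/d_o − 1/(m·d_o) = (1 − 1/m)/d_o, so d_o = f(1 − 1/m) = (73.00)(1 − 1/(+4.0)) = 54.8 cm.

54.8 cm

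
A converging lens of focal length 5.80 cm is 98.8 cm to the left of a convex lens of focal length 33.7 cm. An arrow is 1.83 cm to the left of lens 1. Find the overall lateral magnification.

m = -0.726

Lens 1: 1/d_i1 = 1/(5.80) − 1/(1.83) = -0.3740, so d_i1 = -2.674 cm; m₁ = −d_i1/d_o1 = +1.461.
d_o2 = 98.8 − (-2.674) = 101.5 cm.
Lens 2: 1/d_i2 = 1/(33.7) − 1/(101.5) = 0.01982, so d_i2 = 50.45 cm; m₂ = −d_i2/d_o2 = -0.4971.
m = m₁·m₂ = (+1.461)(-0.4971) = -0.726.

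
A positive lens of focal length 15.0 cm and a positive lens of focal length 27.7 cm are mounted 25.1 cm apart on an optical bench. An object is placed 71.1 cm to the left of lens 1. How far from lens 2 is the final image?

7.81 cm

Lens 1: 1/d_i1 = 1/f₁ − 1/d_o1 = 1/(15.0) − 1/(71.1) = 0.05260, so d_i1 = 19.01 cm.
The intermediate image is 19.01 cm to the right of lens 1, which is 25.1 − (19.01) = 6.090 cm to the left of lens 2, so d_o2 = +6.090 cm.
Lens 2: 1/d_i2 = 1/f₂ − 1/d_o2 = 1/(27.7) − 1/(6.090) = -0.1281, so d_i2 = -7.81 cm.
The final image is virtual, 7.81 cm to the left of lens 2 (overall magnification ≈ -0.34).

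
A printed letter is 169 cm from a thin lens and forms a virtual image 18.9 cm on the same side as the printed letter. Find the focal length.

f = -21.3 cm (diverging)

Virtual image ⇒ d_i = −18.9 cm.
1/f = 1/d_o + 1/d_i = 1/(169) + 1/(-18.9) = -0.04699, so f = -21.3 cm.
Since f is negative, the thin lens is diverging.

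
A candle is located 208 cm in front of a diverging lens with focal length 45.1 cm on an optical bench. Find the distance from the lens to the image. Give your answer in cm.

37.1 cm

For a diverging lens, f = -45.1 cm.
Thin-lens equation: 1/s_i = 1/f − 1/s_o = 1/(-45.10) − 1/(208) = -0.02217 − 0.004808 = -0.02698, so s_i = -37.1 cm.
The image is virtual, upright and reduced, on the same side as the object.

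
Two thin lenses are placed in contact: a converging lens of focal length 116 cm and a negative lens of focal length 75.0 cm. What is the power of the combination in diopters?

P₁ = 1/f₁ = 1/(1.16 m) = +0.8621 D; P₂ = 1/f₂ = 1/(-0.750 m) = -1.333 D.
For thin lenses in contact, P = P₁ + P₂ = (+0.8621) + (-1.333) = -0.471 D.

P = -0.471 D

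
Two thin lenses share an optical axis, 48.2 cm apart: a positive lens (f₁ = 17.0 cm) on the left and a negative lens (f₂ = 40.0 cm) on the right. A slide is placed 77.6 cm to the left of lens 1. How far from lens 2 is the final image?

15.9 cm

Lens 1: 1/d_i1 = 1/f₁ − 1/d_o1 = 1/(17.0) − 1/(77.6) = 0.04594, so d_i1 = 21.77 cm.
The intermediate image is 21.77 cm to the right of lens 1, which is 48.2 − (21.77) = 26.43 cm to the left of lens 2, so d_o2 = +26.43 cm.
Lens 2 is diverging, so f₂ = −40.0 cm.
Lens 2: 1/d_i2 = 1/f₂ − 1/d_o2 = 1/(-40.0) − 1/(26.43) = -0.06284, so d_i2 = -15.9 cm.
The final image is virtual, 15.9 cm to the left of lens 2 (overall magnification ≈ -0.17).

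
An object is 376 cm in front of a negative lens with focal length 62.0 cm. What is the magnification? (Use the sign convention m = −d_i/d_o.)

For a negative lens, f = -62.0 cm.
1/d_i = 1/f − 1/d_o = 1/(-62.00) − 1/(376) = -0.01879, so d_i = -53.22 cm.
m = −d_i/d_o = −(-53.22)/(376) = +0.142.
The image is virtual, upright and reduced, on the same side as the object.

m = +0.142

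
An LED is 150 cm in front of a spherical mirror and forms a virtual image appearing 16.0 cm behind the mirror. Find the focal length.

Virtual image ⇒ d_i = −16.0 cm.
1/f = 1/d_o + 1/d_i = 1/(150) + 1/(-16.0) = -0.05583, so f = -17.9 cm.
Since f is negative, the spherical mirror is convex.

f = -17.9 cm (convex)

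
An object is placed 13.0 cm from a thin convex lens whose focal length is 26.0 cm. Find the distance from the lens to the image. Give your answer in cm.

26.0 cm

Thin-lens equation: 1/d_i = 1/f − 1/d_o = 1/(26.00) − 1/(13.0) = 0.03846 − 0.07692 = -0.03846, so d_i = -26.0 cm.
The image is virtual, upright and enlarged, on the same side as the object.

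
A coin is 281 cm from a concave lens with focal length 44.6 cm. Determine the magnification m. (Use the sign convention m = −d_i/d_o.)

m = +0.137

For a concave lens, f = -44.6 cm.
1/d_i = 1/f − 1/d_o = 1/(-44.60) − 1/(281) = -0.02598, so d_i = -38.49 cm.
m = −d_i/d_o = −(-38.49)/(281) = +0.137.
The image is virtual, upright and reduced, on the same side as the object.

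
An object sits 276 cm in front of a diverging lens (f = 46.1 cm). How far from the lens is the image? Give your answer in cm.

For a diverging lens, f = -46.1 cm.
Lens equation: 1/d_i = 1/f − 1/d_o = 1/(-46.10) − 1/(276) = -0.02169 − 0.003623 = -0.02532, so d_i = -39.5 cm.
The image is virtual, upright and reduced, on the same side as the object.

39.5 cm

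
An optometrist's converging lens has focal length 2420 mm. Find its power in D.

P = +0.413 D

f = 242 cm = 2.42 m.
P = 1/f = 1/(2.42 m) = +0.413 D.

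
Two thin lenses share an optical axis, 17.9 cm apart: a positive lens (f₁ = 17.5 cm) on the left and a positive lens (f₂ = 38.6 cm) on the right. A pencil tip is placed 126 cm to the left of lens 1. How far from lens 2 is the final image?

2.28 cm

Lens 1: 1/d_i1 = 1/f₁ − 1/d_o1 = 1/(17.5) − 1/(126) = 0.04921, so d_i1 = 20.32 cm.
The intermediate image is 20.32 cm to the right of lens 1, which lies 2.420 cm to the right of lens 2 — a virtual object — so d_o2 = −2.420 cm.
Lens 2: 1/d_i2 = 1/f₂ − 1/d_o2 = 1/(38.6) − 1/(-2.420) = 0.4391, so d_i2 = 2.28 cm.
The final image is real, 2.28 cm to the right of lens 2 (overall magnification ≈ -0.15).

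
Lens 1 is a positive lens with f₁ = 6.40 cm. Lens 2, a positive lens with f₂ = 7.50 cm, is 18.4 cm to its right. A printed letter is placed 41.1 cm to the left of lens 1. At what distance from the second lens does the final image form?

24.4 cm

Lens 1: 1/d_i1 = 1/f₁ − 1/d_o1 = 1/(6.40) − 1/(41.1) = 0.1319, so d_i1 = 7.580 cm.
The intermediate image is 7.580 cm to the right of lens 1, which is 18.4 − (7.580) = 10.82 cm to the left of lens 2, so d_o2 = +10.82 cm.
Lens 2: 1/d_i2 = 1/f₂ − 1/d_o2 = 1/(7.50) − 1/(10.82) = 0.04091, so d_i2 = 24.4 cm.
The final image is real, 24.4 cm to the right of lens 2 (overall magnification ≈ 0.42).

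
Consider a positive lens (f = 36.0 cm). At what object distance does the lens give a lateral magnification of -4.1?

m = −d_i/d_o ⇒ d_i = −m·d_o.
1/f = 1/d_o + 1/d_i = 1/d_o − 1/(m·d_o) = (1 − 1/m)/d_o, so d_o = f(1 − 1/m) = (36.00)(1 − 1/(-4.1)) = 44.8 cm.

44.8 cm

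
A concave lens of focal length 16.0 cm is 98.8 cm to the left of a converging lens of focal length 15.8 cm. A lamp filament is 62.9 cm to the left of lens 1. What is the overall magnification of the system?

f₁ = −16.0 cm (diverging).
Lens 1: 1/d_i1 = 1/(-16.0) − 1/(62.9) = -0.07840, so d_i1 = -12.76 cm; m₁ = −d_i1/d_o1 = +0.2029.
d_o2 = 98.8 − (-12.76) = 111.6 cm.
Lens 2: 1/d_i2 = 1/(15.8) − 1/(111.6) = 0.05433, so d_i2 = 18.41 cm; m₂ = −d_i2/d_o2 = -0.1649.
m = m₁·m₂ = (+0.2029)(-0.1649) = -0.0335.

m = -0.0335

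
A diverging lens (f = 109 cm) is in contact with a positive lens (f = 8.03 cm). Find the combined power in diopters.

P = +11.5 D

P₁ = 1/f₁ = 1/(-1.09 m) = -0.9174 D; P₂ = 1/f₂ = 1/(0.0803 m) = +12.45 D.
For thin lenses in contact, P = P₁ + P₂ = (-0.9174) + (+12.45) = +11.5 D.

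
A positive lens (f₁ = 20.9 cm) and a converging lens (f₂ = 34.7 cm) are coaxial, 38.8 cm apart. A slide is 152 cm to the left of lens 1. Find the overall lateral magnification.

m = -0.275

Lens 1: 1/d_i1 = 1/(20.9) − 1/(152) = 0.04127, so d_i1 = 24.23 cm; m₁ = −d_i1/d_o1 = -0.1594.
d_o2 = 38.8 − (24.23) = 14.57 cm.
Lens 2: 1/d_i2 = 1/(34.7) − 1/(14.57) = -0.03982, so d_i2 = -25.12 cm; m₂ = −d_i2/d_o2 = +1.724.
m = m₁·m₂ = (-0.1594)(+1.724) = -0.275.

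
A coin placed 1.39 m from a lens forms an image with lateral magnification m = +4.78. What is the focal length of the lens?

m = −d_i/d_o ⇒ d_i = −m·d_o = −(+4.78)·(1.39) = -6.644 m.
1/f = 1/d_o + 1/d_i = 1/(1.39) + 1/(-6.644) = 0.5689, so f = 1.76 m.
Since f is positive, the lens is converging.

f = 1.76 m (converging)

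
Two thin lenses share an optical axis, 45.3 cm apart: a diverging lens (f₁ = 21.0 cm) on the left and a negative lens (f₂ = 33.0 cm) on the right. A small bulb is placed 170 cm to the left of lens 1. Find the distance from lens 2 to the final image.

Lens 1 is diverging, so f₁ = −21.0 cm.
Lens 1: 1/d_i1 = 1/f₁ − 1/d_o1 = 1/(-21.0) − 1/(170) = -0.05350, so d_i1 = -18.69 cm.
The intermediate image is 18.69 cm to the left of lens 1 (virtual), which is 45.3 − (-18.69) = 63.99 cm to the left of lens 2, so d_o2 = +63.99 cm.
Lens 2 is diverging, so f₂ = −33.0 cm.
Lens 2: 1/d_i2 = 1/f₂ − 1/d_o2 = 1/(-33.0) − 1/(63.99) = -0.04593, so d_i2 = -21.8 cm.
The final image is virtual, 21.8 cm to the left of lens 2 (overall magnification ≈ 0.037).

21.8 cm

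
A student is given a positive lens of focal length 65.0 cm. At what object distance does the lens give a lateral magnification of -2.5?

m = −d_i/d_o ⇒ d_i = −m·d_o.
1/f = 1/d_o + 1/d_i = 1/d_o − 1/(m·d_o) = (1 − 1/m)/d_o, so d_o = f(1 − 1/m) = (65.00)(1 − 1/(-2.5)) = 91.0 cm.

91.0 cm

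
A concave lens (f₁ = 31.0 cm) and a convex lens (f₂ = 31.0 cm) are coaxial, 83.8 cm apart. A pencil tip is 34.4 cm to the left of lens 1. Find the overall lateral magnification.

m = -0.213

f₁ = −31.0 cm (diverging).
Lens 1: 1/d_i1 = 1/(-31.0) − 1/(34.4) = -0.06133, so d_i1 = -16.31 cm; m₁ = −d_i1/d_o1 = +0.4741.
d_o2 = 83.8 − (-16.31) = 100.1 cm.
Lens 2: 1/d_i2 = 1/(31.0) − 1/(100.1) = 0.02227, so d_i2 = 44.91 cm; m₂ = −d_i2/d_o2 = -0.4486.
m = m₁·m₂ = (+0.4741)(-0.4486) = -0.213.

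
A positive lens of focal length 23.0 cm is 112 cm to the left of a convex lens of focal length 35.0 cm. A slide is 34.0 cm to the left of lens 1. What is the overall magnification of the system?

Lens 1: 1/d_i1 = 1/(23.0) − 1/(34.0) = 0.01407, so d_i1 = 71.09 cm; m₁ = −d_i1/d_o1 = -2.091.
d_o2 = 112 − (71.09) = 40.91 cm.
Lens 2: 1/d_i2 = 1/(35.0) − 1/(40.91) = 0.004128, so d_i2 = 242.3 cm; m₂ = −d_i2/d_o2 = -5.922.
m = m₁·m₂ = (-2.091)(-5.922) = +12.4.

m = +12.4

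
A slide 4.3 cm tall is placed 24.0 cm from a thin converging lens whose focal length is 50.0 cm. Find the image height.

8.27 cm

1/d_i = 1/f − 1/d_o = 1/(50.00) − 1/(24.0) = -0.02167, so d_i = -46.15 cm.
m = −d_i/d_o = +1.923.
|h_i| = |m|·h_o = 1.923 × 4.3 = 8.27 cm. The image is virtual, upright and enlarged, on the same side as the object.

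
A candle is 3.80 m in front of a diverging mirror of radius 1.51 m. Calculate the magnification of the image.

f = R/2 = 1.51/2 = 0.7550 m; for a diverging mirror, f = -0.7550 m.
1/d_i = 1/f − 1/d_o = 1/(-0.7550) − 1/(3.80) = -1.588, so d_i = -0.6299 m.
m = −d_i/d_o = −(-0.6299)/(3.80) = +0.166.
The image is virtual, upright and reduced, behind the mirror.

m = +0.166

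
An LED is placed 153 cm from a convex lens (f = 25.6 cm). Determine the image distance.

Thin-lens equation: 1/s_i = 1/f − 1/s_o = 1/(25.60) − 1/(153) = 0.03906 − 0.006536 = 0.03253, so s_i = 30.7 cm.
The image is real, inverted and reduced, on the far side of the lens.

30.7 cm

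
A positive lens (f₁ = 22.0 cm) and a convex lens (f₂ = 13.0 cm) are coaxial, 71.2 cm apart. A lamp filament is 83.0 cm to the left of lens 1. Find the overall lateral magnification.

m = +0.166

Lens 1: 1/d_i1 = 1/(22.0) − 1/(83.0) = 0.03341, so d_i1 = 29.93 cm; m₁ = −d_i1/d_o1 = -0.3606.
d_o2 = 71.2 − (29.93) = 41.27 cm.
Lens 2: 1/d_i2 = 1/(13.0) − 1/(41.27) = 0.05269, so d_i2 = 18.98 cm; m₂ = −d_i2/d_o2 = -0.4599.
m = m₁·m₂ = (-0.3606)(-0.4599) = +0.166.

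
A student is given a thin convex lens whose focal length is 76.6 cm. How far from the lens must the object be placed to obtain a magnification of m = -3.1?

101 cm

m = −d_i/d_o ⇒ d_i = −m·d_o.
1/f = 1/d_o + 1/d_i = 1/d_o − 1/(m·d_o) = (1 − 1/m)/d_o, so d_o = f(1 − 1/m) = (76.60)(1 − 1/(-3.1)) = 101 cm.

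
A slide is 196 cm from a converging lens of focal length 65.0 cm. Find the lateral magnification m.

1/d_i = 1/f − 1/d_o = 1/(65.00) − 1/(196) = 0.01028, so d_i = 97.25 cm.
m = −d_i/d_o = −(97.25)/(196) = -0.496.
The image is real, inverted and reduced, on the far side of the lens.

m = -0.496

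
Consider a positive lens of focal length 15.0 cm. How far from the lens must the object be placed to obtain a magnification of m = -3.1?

19.8 cm

m = −d_i/d_o ⇒ d_i = −m·d_o.
1/f = 1/d_o + 1/d_i = 1/d_o − 1/(m·d_o) = (1 − 1/m)/d_o, so d_o = f(1 − 1/m) = (15.00)(1 − 1/(-3.1)) = 19.8 cm.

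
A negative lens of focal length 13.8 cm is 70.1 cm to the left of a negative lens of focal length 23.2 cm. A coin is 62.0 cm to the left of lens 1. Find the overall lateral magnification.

f₁ = −13.8 cm (diverging).
Lens 1: 1/d_i1 = 1/(-13.8) − 1/(62.0) = -0.08859, so d_i1 = -11.29 cm; m₁ = −d_i1/d_o1 = +0.1821.
d_o2 = 70.1 − (-11.29) = 81.39 cm.
f₂ = −23.2 cm (diverging).
Lens 2: 1/d_i2 = 1/(-23.2) − 1/(81.39) = -0.05539, so d_i2 = -18.05 cm; m₂ = −d_i2/d_o2 = +0.2218.
m = m₁·m₂ = (+0.1821)(+0.2218) = +0.0404.

m = +0.0404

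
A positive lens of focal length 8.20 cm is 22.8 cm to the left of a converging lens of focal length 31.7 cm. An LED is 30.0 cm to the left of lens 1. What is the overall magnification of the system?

Lens 1: 1/d_i1 = 1/(8.20) − 1/(30.0) = 0.08862, so d_i1 = 11.28 cm; m₁ = −d_i1/d_o1 = -0.3760.
d_o2 = 22.8 − (11.28) = 11.52 cm.
Lens 2: 1/d_i2 = 1/(31.7) − 1/(11.52) = -0.05526, so d_i2 = -18.10 cm; m₂ = −d_i2/d_o2 = +1.571.
m = m₁·m₂ = (-0.3760)(+1.571) = -0.591.

m = -0.591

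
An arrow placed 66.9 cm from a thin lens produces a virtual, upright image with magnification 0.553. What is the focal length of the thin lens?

f = -82.8 cm (diverging)

m = −d_i/d_o ⇒ d_i = −m·d_o = −(+0.553)·(66.9) = -37.00 cm.
1/f = 1/d_o + 1/d_i = 1/(66.9) + 1/(-37.00) = -0.01208, so f = -82.8 cm.
Since f is negative, the thin lens is diverging.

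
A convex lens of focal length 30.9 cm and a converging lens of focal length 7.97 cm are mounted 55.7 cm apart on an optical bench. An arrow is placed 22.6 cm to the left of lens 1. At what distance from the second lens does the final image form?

8.45 cm

Lens 1: 1/d_i1 = 1/f₁ − 1/d_o1 = 1/(30.9) − 1/(22.6) = -0.01189, so d_i1 = -84.14 cm.
The intermediate image is 84.14 cm to the left of lens 1 (virtual), which is 55.7 − (-84.14) = 139.8 cm to the left of lens 2, so d_o2 = +139.8 cm.
Lens 2: 1/d_i2 = 1/f₂ − 1/d_o2 = 1/(7.97) − 1/(139.8) = 0.1183, so d_i2 = 8.45 cm.
The final image is real, 8.45 cm to the right of lens 2 (overall magnification ≈ -0.23).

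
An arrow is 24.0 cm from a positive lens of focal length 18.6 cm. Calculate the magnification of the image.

1/d_i = 1/f − 1/d_o = 1/(18.60) − 1/(24.0) = 0.01210, so d_i = 82.67 cm.
m = −d_i/d_o = −(82.67)/(24.0) = -3.44.
The image is real, inverted and enlarged, on the far side of the lens.

m = -3.44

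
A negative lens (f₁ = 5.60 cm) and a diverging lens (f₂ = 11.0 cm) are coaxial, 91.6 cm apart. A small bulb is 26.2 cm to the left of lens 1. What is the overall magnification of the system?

f₁ = −5.60 cm (diverging).
Lens 1: 1/d_i1 = 1/(-5.60) − 1/(26.2) = -0.2167, so d_i1 = -4.614 cm; m₁ = −d_i1/d_o1 = +0.1761.
d_o2 = 91.6 − (-4.614) = 96.21 cm.
f₂ = −11.0 cm (diverging).
Lens 2: 1/d_i2 = 1/(-11.0) − 1/(96.21) = -0.1013, so d_i2 = -9.871 cm; m₂ = −d_i2/d_o2 = +0.1026.
m = m₁·m₂ = (+0.1761)(+0.1026) = +0.0181.

m = +0.0181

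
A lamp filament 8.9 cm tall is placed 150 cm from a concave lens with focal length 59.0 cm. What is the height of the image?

2.51 cm

For a concave lens, f = -59.0 cm.
1/d_i = 1/f − 1/d_o = 1/(-59.00) − 1/(150) = -0.02362, so d_i = -42.34 cm.
m = −d_i/d_o = +0.2823.
|h_i| = |m|·h_o = 0.2823 × 8.9 = 2.51 cm. The image is virtual, upright and reduced, on the same side as the object.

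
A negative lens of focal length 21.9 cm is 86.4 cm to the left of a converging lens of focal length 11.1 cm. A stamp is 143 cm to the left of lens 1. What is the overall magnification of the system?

f₁ = −21.9 cm (diverging).
Lens 1: 1/d_i1 = 1/(-21.9) − 1/(143) = -0.05266, so d_i1 = -18.99 cm; m₁ = −d_i1/d_o1 = +0.1328.
d_o2 = 86.4 − (-18.99) = 105.4 cm.
Lens 2: 1/d_i2 = 1/(11.1) − 1/(105.4) = 0.08060, so d_i2 = 12.41 cm; m₂ = −d_i2/d_o2 = -0.1177.
m = m₁·m₂ = (+0.1328)(-0.1177) = -0.0156.

m = -0.0156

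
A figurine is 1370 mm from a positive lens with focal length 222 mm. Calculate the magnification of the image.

m = -0.193

1/d_i = 1/f − 1/d_o = 1/(222.0) − 1/(1370) = 0.003775, so d_i = 264.9 mm.
m = −d_i/d_o = −(264.9)/(1370) = -0.193.
The image is real, inverted and reduced, on the far side of the lens.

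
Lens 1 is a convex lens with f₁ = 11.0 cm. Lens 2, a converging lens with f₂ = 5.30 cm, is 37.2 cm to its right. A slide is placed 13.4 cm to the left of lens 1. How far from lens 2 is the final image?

Lens 1: 1/d_i1 = 1/f₁ − 1/d_o1 = 1/(11.0) − 1/(13.4) = 0.01628, so d_i1 = 61.42 cm.
The intermediate image is 61.42 cm to the right of lens 1, which lies 24.22 cm to the right of lens 2 — a virtual object — so d_o2 = −24.22 cm.
Lens 2: 1/d_i2 = 1/f₂ − 1/d_o2 = 1/(5.30) − 1/(-24.22) = 0.2300, so d_i2 = 4.35 cm.
The final image is real, 4.35 cm to the right of lens 2 (overall magnification ≈ -0.82).

4.35 cm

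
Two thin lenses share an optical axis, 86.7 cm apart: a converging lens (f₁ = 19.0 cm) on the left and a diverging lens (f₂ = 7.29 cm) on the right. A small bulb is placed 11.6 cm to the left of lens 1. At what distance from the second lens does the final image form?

Lens 1: 1/d_i1 = 1/f₁ − 1/d_o1 = 1/(19.0) − 1/(11.6) = -0.03358, so d_i1 = -29.78 cm.
The intermediate image is 29.78 cm to the left of lens 1 (virtual), which is 86.7 − (-29.78) = 116.5 cm to the left of lens 2, so d_o2 = +116.5 cm.
Lens 2 is diverging, so f₂ = −7.29 cm.
Lens 2: 1/d_i2 = 1/f₂ − 1/d_o2 = 1/(-7.29) − 1/(116.5) = -0.1458, so d_i2 = -6.86 cm.
The final image is virtual, 6.86 cm to the left of lens 2 (overall magnification ≈ 0.15).

6.86 cm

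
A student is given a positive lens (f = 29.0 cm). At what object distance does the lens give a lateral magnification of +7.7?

25.2 cm

m = −d_i/d_o ⇒ d_i = −m·d_o.
1/f = 1/d_o + 1/d_i = 1/d_o − 1/(m·d_o) = (1 − 1/m)/d_o, so d_o = f(1 − 1/m) = (29.00)(1 − 1/(+7.7)) = 25.2 cm.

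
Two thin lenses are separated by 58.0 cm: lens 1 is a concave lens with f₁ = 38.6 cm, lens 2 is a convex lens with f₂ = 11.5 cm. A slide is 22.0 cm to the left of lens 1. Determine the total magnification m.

f₁ = −38.6 cm (diverging).
Lens 1: 1/d_i1 = 1/(-38.6) − 1/(22.0) = -0.07136, so d_i1 = -14.01 cm; m₁ = −d_i1/d_o1 = +0.6368.
d_o2 = 58.0 − (-14.01) = 72.01 cm.
Lens 2: 1/d_i2 = 1/(11.5) − 1/(72.01) = 0.07307, so d_i2 = 13.69 cm; m₂ = −d_i2/d_o2 = -0.1901.
m = m₁·m₂ = (+0.6368)(-0.1901) = -0.121.

m = -0.121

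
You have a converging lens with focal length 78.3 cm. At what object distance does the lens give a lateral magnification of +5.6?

m = −d_i/d_o ⇒ d_i = −m·d_o.
1/f = 1/d_o + 1/d_i = 1/d_o − 1/(m·d_o) = (1 − 1/m)/d_o, so d_o = f(1 − 1/m) = (78.30)(1 − 1/(+5.6)) = 64.3 cm.

64.3 cm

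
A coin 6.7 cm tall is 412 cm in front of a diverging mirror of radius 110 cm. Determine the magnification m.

m = +0.118

f = R/2 = 110/2 = 55.00 cm; for a diverging mirror, f = -55.00 cm.
1/d_i = 1/f − 1/d_o = 1/(-55.00) − 1/(412) = -0.02061, so d_i = -48.52 cm.
m = −d_i/d_o = −(-48.52)/(412) = +0.118.
The image is virtual, upright and reduced, behind the mirror.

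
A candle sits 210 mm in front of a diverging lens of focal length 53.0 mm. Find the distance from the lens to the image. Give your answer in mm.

42.3 mm

For a diverging lens, f = -53.0 mm.
Lens equation: 1/d_i = 1/f − 1/d_o = 1/(-53.00) − 1/(210) = -0.01887 − 0.004762 = -0.02363, so d_i = -42.3 mm.
The image is virtual, upright and reduced, on the same side as the object.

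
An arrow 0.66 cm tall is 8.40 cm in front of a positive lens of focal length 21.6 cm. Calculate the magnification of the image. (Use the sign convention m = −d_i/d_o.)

m = +1.64

1/d_i = 1/f − 1/d_o = 1/(21.60) − 1/(8.40) = -0.07275, so d_i = -13.75 cm.
m = −d_i/d_o = −(-13.75)/(8.40) = +1.64.
The image is virtual, upright and enlarged, on the same side as the object.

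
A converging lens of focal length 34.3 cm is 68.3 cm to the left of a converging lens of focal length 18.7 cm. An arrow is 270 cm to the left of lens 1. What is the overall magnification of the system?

m = +0.264

Lens 1: 1/d_i1 = 1/(34.3) − 1/(270) = 0.02545, so d_i1 = 39.29 cm; m₁ = −d_i1/d_o1 = -0.1455.
d_o2 = 68.3 − (39.29) = 29.01 cm.
Lens 2: 1/d_i2 = 1/(18.7) − 1/(29.01) = 0.01901, so d_i2 = 52.62 cm; m₂ = −d_i2/d_o2 = -1.814.
m = m₁·m₂ = (-0.1455)(-1.814) = +0.264.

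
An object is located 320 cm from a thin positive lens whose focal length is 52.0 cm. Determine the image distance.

Thin-lens equation: 1/q = 1/f − 1/p = 1/(52.00) − 1/(320) = 0.01923 − 0.003125 = 0.01611, so q = 62.1 cm.
The image is real, inverted and reduced, on the far side of the lens.

62.1 cm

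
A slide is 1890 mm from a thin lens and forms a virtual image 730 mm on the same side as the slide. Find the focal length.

Virtual image ⇒ d_i = −730 mm.
1/f = 1/d_o + 1/d_i = 1/(1890) + 1/(-730) = -0.0008408, so f = -1190 mm.
Since f is negative, the thin lens is diverging.

f = -1190 mm (diverging)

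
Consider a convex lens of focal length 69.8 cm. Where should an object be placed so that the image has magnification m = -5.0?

m = −d_i/d_o ⇒ d_i = −m·d_o.
1/f = 1/d_o + 1/d_i = 1/d_o − 1/(m·d_o) = (1 − 1/m)/d_o, so d_o = f(1 − 1/m) = (69.80)(1 − 1/(-5.0)) = 83.8 cm.

83.8 cm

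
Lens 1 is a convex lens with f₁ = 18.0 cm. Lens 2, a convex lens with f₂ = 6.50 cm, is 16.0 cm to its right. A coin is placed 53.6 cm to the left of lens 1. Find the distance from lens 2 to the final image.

Lens 1: 1/d_i1 = 1/f₁ − 1/d_o1 = 1/(18.0) − 1/(53.6) = 0.03690, so d_i1 = 27.10 cm.
The intermediate image is 27.10 cm to the right of lens 1, which lies 11.10 cm to the right of lens 2 — a virtual object — so d_o2 = −11.10 cm.
Lens 2: 1/d_i2 = 1/f₂ − 1/d_o2 = 1/(6.50) − 1/(-11.10) = 0.2439, so d_i2 = 4.10 cm.
The final image is real, 4.10 cm to the right of lens 2 (overall magnification ≈ -0.19).

4.10 cm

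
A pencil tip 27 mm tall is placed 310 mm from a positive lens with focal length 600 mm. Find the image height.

55.9 mm

1/d_i = 1/f − 1/d_o = 1/(600.0) − 1/(310) = -0.001559, so d_i = -641.4 mm.
m = −d_i/d_o = +2.069.
|h_i| = |m|·h_o = 2.069 × 27 = 55.9 mm. The image is virtual, upright and enlarged, on the same side as the object.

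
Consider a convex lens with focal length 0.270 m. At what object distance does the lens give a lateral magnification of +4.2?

m = −d_i/d_o ⇒ d_i = −m·d_o.
1/f = 1/d_o + 1/d_i = 1/d_o − 1/(m·d_o) = (1 − 1/m)/d_o, so d_o = f(1 − 1/m) = (0.2700)(1 − 1/(+4.2)) = 0.206 m.

0.206 m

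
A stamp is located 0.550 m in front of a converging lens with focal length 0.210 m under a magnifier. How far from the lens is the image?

Lens equation: 1/q = 1/f − 1/p = 1/(0.2100) − 1/(0.550) = 4.762 − 1.818 = 2.944, so q = 0.340 m.
The image is real, inverted and reduced, on the far side of the lens.

0.340 m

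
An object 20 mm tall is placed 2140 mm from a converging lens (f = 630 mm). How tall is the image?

1/d_i = 1/f − 1/d_o = 1/(630.0) − 1/(2140) = 0.001120, so d_i = 892.8 mm.
m = −d_i/d_o = -0.4172.
|h_i| = |m|·h_o = 0.4172 × 20 = 8.34 mm. The image is real, inverted and reduced, on the far side of the lens.

8.34 mm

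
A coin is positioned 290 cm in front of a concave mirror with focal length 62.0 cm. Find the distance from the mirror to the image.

Mirror equation: 1/q = 1/f − 1/p = 1/(62.00) − 1/(290) = 0.01613 − 0.003448 = 0.01268, so q = 78.9 cm.
The image is real, inverted and reduced, in front of the mirror.

78.9 cm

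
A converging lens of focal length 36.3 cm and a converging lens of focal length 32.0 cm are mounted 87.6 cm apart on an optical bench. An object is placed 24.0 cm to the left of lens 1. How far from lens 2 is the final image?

Lens 1: 1/d_i1 = 1/f₁ − 1/d_o1 = 1/(36.3) − 1/(24.0) = -0.01412, so d_i1 = -70.83 cm.
The intermediate image is 70.83 cm to the left of lens 1 (virtual), which is 87.6 − (-70.83) = 158.4 cm to the left of lens 2, so d_o2 = +158.4 cm.
Lens 2: 1/d_i2 = 1/f₂ − 1/d_o2 = 1/(32.0) − 1/(158.4) = 0.02494, so d_i2 = 40.1 cm.
The final image is real, 40.1 cm to the right of lens 2 (overall magnification ≈ -0.75).

40.1 cm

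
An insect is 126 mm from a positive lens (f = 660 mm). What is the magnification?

1/d_i = 1/f − 1/d_o = 1/(660.0) − 1/(126) = -0.006421, so d_i = -155.7 mm.
m = −d_i/d_o = −(-155.7)/(126) = +1.24.
The image is virtual, upright and enlarged, on the same side as the object.

m = +1.24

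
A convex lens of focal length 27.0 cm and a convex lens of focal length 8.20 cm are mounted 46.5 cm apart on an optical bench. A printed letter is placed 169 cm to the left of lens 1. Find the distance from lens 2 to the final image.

19.1 cm

Lens 1: 1/d_i1 = 1/f₁ − 1/d_o1 = 1/(27.0) − 1/(169) = 0.03112, so d_i1 = 32.13 cm.
The intermediate image is 32.13 cm to the right of lens 1, which is 46.5 − (32.13) = 14.37 cm to the left of lens 2, so d_o2 = +14.37 cm.
Lens 2: 1/d_i2 = 1/f₂ − 1/d_o2 = 1/(8.20) − 1/(14.37) = 0.05236, so d_i2 = 19.1 cm.
The final image is real, 19.1 cm to the right of lens 2 (overall magnification ≈ 0.25).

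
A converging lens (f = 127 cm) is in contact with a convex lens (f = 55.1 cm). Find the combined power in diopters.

P = +2.60 D

P₁ = 1/f₁ = 1/(1.27 m) = +0.7874 D; P₂ = 1/f₂ = 1/(0.551 m) = +1.815 D.
For thin lenses in contact, P = P₁ + P₂ = (+0.7874) + (+1.815) = +2.60 D.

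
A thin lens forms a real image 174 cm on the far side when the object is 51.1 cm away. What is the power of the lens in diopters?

d_i = +174 cm.
1/f = 1/d_o + 1/d_i = 1/(51.1) + 1/(174) = 0.02532 cm⁻¹.
f = 39.50 cm = 0.3950 m, so P = 1/f = +2.53 D.

P = +2.53 D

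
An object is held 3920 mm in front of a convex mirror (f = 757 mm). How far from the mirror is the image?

634 mm

For a convex mirror, f = -757 mm.
Mirror equation: 1/s_i = 1/f − 1/s_o = 1/(-757.0) − 1/(3920) = -0.001321 − 0.0002551 = -0.001576, so s_i = -634 mm.
The image is virtual, upright and reduced, behind the mirror.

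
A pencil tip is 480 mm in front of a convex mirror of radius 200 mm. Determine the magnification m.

f = R/2 = 200/2 = 100.0 mm; for a convex mirror, f = -100.0 mm.
1/d_i = 1/f − 1/d_o = 1/(-100.0) − 1/(480) = -0.01208, so d_i = -82.76 mm.
m = −d_i/d_o = −(-82.76)/(480) = +0.172.
The image is virtual, upright and reduced, behind the mirror.

m = +0.172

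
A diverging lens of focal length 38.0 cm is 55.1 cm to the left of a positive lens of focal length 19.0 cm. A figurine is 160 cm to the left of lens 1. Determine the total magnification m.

f₁ = −38.0 cm (diverging).
Lens 1: 1/d_i1 = 1/(-38.0) − 1/(160) = -0.03257, so d_i1 = -30.71 cm; m₁ = −d_i1/d_o1 = +0.1919.
d_o2 = 55.1 − (-30.71) = 85.81 cm.
Lens 2: 1/d_i2 = 1/(19.0) − 1/(85.81) = 0.04098, so d_i2 = 24.40 cm; m₂ = −d_i2/d_o2 = -0.2844.
m = m₁·m₂ = (+0.1919)(-0.2844) = -0.0546.

m = -0.0546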